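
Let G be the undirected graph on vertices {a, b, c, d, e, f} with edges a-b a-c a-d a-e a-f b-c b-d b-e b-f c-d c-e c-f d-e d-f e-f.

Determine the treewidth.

5

A width-5 tree decomposition is:
Bags: B1 = {a, b, c, d, e, f}
Tree: (single bag)
With just one bag of size 6, the width is 6 − 1 = 5, so tw(G) ≤ 5. On the other hand G contains the 6-clique {a, b, c, d, e, f}. A clique must lie in a single bag of any decomposition, so no decomposition can have width below 5. Therefore the treewidth is 5.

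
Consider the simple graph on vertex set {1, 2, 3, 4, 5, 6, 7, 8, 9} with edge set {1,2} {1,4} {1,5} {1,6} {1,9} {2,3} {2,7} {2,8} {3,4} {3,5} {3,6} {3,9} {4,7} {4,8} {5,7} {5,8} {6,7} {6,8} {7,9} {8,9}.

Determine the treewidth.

4

A width-4 tree decomposition is:
Bags: B1 = {1, 2, 3, 7, 8}  B2 = {1, 3, 7, 8, 9}  B3 = {1, 3, 6, 7, 8}  B4 = {1, 3, 4, 7, 8}  B5 = {1, 3, 5, 7, 8}
Tree: B1–B2, B2–B3, B3–B4, B4–B5
Every bag has size at most 5, so the width is 5 − 1 = 4 and tw(G) ≤ 4. For the lower bound: the 5 vertex sets {2,8}, {1,9}, {3,6}, {7}, {4} are disjoint, each induces a connected subgraph, and every pair is joined by at least one edge of G. Contracting each set to a single vertex therefore yields K_{5} as a minor, and since treewidth is minor-monotone, tw(G) ≥ tw(K_{5}) = 4. Combining the bounds, tw(G) = 4.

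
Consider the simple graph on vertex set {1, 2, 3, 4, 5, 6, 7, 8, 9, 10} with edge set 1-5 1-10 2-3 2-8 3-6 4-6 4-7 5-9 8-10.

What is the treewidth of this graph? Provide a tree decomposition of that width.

Treewidth 1.
One such decomposition:
Bags: B1 = {5, 9}  B2 = {1, 5}  B3 = {1, 10}  B4 = {8, 10}  B5 = {2, 8}  B6 = {2, 3}  B7 = {3, 6}  B8 = {4, 6}  B9 = {4, 7}
Tree: B1–B2, B2–B3, B3–B4, B4–B5, B5–B6, B6–B7, B7–B8, B8–B9

The largest bag has 2 vertices, giving width 1; this decomposition certifies tw(G) ≤ 1. Any graph with an edge has treewidth ≥ 1, and G has the edge 9–5. The upper and lower bounds meet at 1, so that is the treewidth.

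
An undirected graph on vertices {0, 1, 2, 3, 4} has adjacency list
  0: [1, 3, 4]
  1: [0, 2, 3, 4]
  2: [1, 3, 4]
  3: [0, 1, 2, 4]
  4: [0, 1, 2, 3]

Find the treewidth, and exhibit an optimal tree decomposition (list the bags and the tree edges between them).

Each bag holds 4 vertices, so the decomposition has width 3, which upper-bounds the treewidth. On the other hand G contains the 4-clique {0, 1, 3, 4}. A clique must lie in a single bag of any decomposition, so no decomposition can have width below 3. Combining the bounds, tw(G) = 3.

Treewidth 3.
One such decomposition:
Bags: B1 = {1, 2, 3, 4}  B2 = {0, 1, 3, 4}
Tree: B1–B2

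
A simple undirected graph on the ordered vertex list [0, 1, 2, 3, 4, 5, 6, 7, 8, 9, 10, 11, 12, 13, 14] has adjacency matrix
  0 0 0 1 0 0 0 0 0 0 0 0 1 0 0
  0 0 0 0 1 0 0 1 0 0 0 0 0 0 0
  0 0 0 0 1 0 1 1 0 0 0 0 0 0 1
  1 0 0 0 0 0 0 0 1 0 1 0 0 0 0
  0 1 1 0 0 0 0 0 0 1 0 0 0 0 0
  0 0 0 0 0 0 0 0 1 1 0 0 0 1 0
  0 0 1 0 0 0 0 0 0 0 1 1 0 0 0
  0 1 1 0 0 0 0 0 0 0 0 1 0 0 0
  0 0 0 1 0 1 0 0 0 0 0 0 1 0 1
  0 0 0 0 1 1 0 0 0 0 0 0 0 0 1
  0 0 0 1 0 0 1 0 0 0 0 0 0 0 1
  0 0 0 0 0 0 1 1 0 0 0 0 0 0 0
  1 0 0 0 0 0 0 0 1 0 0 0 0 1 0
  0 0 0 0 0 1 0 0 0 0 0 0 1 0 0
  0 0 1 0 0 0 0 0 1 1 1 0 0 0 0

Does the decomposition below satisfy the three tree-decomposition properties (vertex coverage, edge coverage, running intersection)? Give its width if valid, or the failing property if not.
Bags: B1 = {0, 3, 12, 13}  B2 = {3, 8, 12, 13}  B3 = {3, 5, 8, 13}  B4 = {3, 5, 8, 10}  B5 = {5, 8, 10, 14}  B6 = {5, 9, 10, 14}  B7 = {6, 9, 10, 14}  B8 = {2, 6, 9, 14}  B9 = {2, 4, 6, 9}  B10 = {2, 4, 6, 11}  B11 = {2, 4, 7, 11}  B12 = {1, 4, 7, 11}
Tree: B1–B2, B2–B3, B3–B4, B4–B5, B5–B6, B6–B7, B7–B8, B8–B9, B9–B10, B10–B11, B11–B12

Yes; width 3.

Vertex coverage: the bags together contain {0, 1, 2, 3, 4, 5, 6, 7, 8, 9, 10, 11, 12, 13, 14}, the full vertex set. Edge coverage: each edge of G has both endpoints in at least one bag. Running intersection: for every vertex, the bags containing it form a connected subtree. All three properties hold, so this is a valid tree decomposition of width max|bag| − 1 = 3, and hence tw(G) ≤ 3.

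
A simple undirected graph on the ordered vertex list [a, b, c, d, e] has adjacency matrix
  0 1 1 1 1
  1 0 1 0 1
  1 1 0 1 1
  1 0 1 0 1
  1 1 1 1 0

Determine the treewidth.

A width-3 tree decomposition is:
Bags: B1 = {a, b, c, e}  B2 = {a, c, d, e}
Tree: B1–B2
The largest bag has 4 vertices, giving width 3; this decomposition certifies tw(G) ≤ 3. On the other hand G contains the 4-clique {a, c, d, e}. A clique must lie in a single bag of any decomposition, so no decomposition can have width below 3. Hence tw(G) = 3 exactly.

3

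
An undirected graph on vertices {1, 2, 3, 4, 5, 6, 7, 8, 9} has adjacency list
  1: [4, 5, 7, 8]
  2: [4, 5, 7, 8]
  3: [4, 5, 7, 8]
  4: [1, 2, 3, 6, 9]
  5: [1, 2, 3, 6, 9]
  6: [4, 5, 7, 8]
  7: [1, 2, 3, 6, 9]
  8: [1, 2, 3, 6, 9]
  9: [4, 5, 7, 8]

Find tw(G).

4

A width-4 tree decomposition is:
Bags: B1 = {3, 4, 5, 7, 8}  B2 = {4, 5, 7, 8, 9}  B3 = {4, 5, 6, 7, 8}  B4 = {1, 4, 5, 7, 8}  B5 = {2, 4, 5, 7, 8}
Tree: B1–B2, B2–B3, B3–B4, B4–B5
The largest bag has 5 vertices, giving width 4; this decomposition certifies tw(G) ≤ 4. For the lower bound: the 5 vertex sets {3,8}, {5,9}, {6,7}, {4}, {1} are disjoint, each induces a connected subgraph, and every pair is joined by at least one edge of G. Contracting each set to a single vertex therefore yields K_{5} as a minor, and since treewidth is minor-monotone, tw(G) ≥ tw(K_{5}) = 4. Hence tw(G) = 4 exactly.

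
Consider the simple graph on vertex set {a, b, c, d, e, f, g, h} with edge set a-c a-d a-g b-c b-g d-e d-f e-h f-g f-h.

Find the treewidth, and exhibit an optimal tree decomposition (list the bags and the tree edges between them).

Treewidth 2.
One such decomposition:
Bags: B1 = {b, c, g}  B2 = {a, c, g}  B3 = {a, f, g}  B4 = {a, d, f}  B5 = {d, f, h}  B6 = {d, e, h}
Tree: B1–B2, B2–B3, B3–B4, B4–B5, B5–B6

Every bag has size at most 3, so the width is 3 − 1 = 2 and tw(G) ≤ 2. Since b–c–a–g–b is a cycle in G, G is not acyclic. Forests are exactly the graphs of treewidth ≤ 1, so tw(G) ≥ 2. Therefore the treewidth is 2.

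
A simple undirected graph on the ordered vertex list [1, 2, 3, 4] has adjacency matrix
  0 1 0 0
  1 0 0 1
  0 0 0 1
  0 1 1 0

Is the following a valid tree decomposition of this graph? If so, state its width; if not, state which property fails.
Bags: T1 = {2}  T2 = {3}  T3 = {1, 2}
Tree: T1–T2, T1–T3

No — vertex 4 appears in no bag.

A tree decomposition must satisfy three properties: every vertex lies in some bag; for every edge, both endpoints lie together in some bag; and for every vertex, the bags containing it form a connected subtree. Here vertex 4 appears in no bag, so the decomposition is invalid.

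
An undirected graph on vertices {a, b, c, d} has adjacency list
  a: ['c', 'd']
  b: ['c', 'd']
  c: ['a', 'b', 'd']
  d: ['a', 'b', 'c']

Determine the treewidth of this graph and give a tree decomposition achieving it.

Treewidth 2.
One such decomposition:
Bags: B1 = {b, c, d}  B2 = {a, c, d}
Tree: B1–B2

Every bag has size at most 3, so the width is 3 − 1 = 2 and tw(G) ≤ 2. On the other hand G contains the 3-clique {a, c, d}. A clique must lie in a single bag of any decomposition, so no decomposition can have width below 2. Hence tw(G) = 2 exactly.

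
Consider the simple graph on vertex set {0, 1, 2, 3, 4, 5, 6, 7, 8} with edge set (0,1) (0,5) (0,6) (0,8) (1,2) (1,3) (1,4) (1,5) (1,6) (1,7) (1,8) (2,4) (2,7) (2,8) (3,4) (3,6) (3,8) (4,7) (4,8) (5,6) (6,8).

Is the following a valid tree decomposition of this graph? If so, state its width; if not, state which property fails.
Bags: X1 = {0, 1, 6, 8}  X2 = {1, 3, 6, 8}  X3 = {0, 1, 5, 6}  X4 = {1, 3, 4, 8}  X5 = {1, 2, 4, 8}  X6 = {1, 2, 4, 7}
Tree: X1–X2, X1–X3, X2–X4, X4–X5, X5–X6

Every vertex of G appears in some bag (union = {0, 1, 2, 3, 4, 5, 6, 7, 8}); every edge is covered by a bag; and for each vertex v the set of bags containing v is connected in the bag tree. The decomposition is therefore valid. The largest bag has 4 vertices, so the width is 3.

Yes; width 3.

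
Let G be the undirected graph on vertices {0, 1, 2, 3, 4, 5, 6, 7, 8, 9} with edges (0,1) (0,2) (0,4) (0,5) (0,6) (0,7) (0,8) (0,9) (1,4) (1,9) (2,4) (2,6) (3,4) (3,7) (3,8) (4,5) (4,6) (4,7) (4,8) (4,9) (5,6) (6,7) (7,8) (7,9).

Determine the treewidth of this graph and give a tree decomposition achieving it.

Treewidth 3.
One optimal decomposition is:
Bags: B1 = {0, 1, 4, 9}  B2 = {0, 4, 7, 9}  B3 = {0, 4, 6, 7}  B4 = {0, 4, 5, 6}  B5 = {0, 2, 4, 6}  B6 = {0, 4, 7, 8}  B7 = {3, 4, 7, 8}
Tree: B1–B2, B2–B3, B3–B4, B3–B5, B3–B6, B6–B7

Every bag has size at most 4, so the width is 4 − 1 = 3 and tw(G) ≤ 3. On the other hand G contains the 4-clique {0, 4, 7, 8}. A clique must lie in a single bag of any decomposition, so no decomposition can have width below 3. The upper and lower bounds meet at 3, so that is the treewidth.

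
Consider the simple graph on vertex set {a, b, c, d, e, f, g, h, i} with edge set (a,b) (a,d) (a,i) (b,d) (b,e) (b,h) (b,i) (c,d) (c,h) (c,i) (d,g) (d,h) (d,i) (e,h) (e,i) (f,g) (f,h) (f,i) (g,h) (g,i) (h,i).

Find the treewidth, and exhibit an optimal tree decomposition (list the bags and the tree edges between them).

Every bag has size at most 4, so the width is 4 − 1 = 3 and tw(G) ≤ 3. Conversely, {d, g, h, i} is a clique of size 4, and the vertices of any clique must share a bag in every tree decomposition; so some bag has ≥ 4 vertices and tw(G) ≥ 3. Hence tw(G) = 3 exactly.

Treewidth 3.
Bags: B1 = {d, g, h, i}  B2 = {f, g, h, i}  B3 = {b, d, h, i}  B4 = {b, e, h, i}  B5 = {a, b, d, i}  B6 = {c, d, h, i}
Tree: B1–B2, B1–B3, B3–B4, B3–B5, B3–B6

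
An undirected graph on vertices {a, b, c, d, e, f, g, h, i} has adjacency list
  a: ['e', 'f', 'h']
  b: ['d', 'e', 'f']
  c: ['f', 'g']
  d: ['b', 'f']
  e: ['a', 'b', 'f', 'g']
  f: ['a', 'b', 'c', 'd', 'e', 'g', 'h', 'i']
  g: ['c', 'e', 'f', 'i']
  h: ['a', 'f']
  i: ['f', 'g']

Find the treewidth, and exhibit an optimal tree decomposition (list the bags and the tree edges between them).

Each bag holds 3 vertices, so the decomposition has width 2, which upper-bounds the treewidth. On the other hand G contains the 3-clique {b, d, f}. A clique must lie in a single bag of any decomposition, so no decomposition can have width below 2. Hence tw(G) = 2 exactly.

Treewidth 2.
One optimal decomposition is:
Bags: B1 = {e, f, g}  B2 = {f, g, i}  B3 = {a, e, f}  B4 = {a, f, h}  B5 = {c, f, g}  B6 = {b, e, f}  B7 = {b, d, f}
Tree: B1–B2, B1–B3, B3–B4, B2–B5, B1–B6, B6–B7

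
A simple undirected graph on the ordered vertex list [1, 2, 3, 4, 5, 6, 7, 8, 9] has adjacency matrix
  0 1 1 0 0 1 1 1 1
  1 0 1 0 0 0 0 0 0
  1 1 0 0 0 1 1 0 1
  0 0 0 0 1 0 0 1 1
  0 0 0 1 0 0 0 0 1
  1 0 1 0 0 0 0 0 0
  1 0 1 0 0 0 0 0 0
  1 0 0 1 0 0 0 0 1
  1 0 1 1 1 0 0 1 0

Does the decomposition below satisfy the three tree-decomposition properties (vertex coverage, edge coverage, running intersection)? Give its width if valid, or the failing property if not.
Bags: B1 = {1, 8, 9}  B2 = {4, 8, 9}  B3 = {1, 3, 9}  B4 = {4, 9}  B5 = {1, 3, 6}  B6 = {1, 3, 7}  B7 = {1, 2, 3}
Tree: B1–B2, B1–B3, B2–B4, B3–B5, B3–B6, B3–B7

A tree decomposition must satisfy three properties: every vertex lies in some bag; for every edge, both endpoints lie together in some bag; and for every vertex, the bags containing it form a connected subtree. Here vertex 5 appears in no bag, so the decomposition is invalid.

No — vertex 5 appears in no bag.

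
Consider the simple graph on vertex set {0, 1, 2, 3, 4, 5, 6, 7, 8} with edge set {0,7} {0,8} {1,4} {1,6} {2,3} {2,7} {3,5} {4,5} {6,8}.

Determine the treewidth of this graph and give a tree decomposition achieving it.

The largest bag has 3 vertices, giving width 2; this decomposition certifies tw(G) ≤ 2. The edges 5–3–2–7–0–8–6–1–4–5 form a cycle, so G is not a tree and its treewidth is at least 2. Combining the bounds, tw(G) = 2.

Treewidth 2.
One such decomposition:
Bags: B1 = {2, 3, 5}  B2 = {2, 5, 7}  B3 = {0, 5, 7}  B4 = {0, 5, 8}  B5 = {5, 6, 8}  B6 = {1, 5, 6}  B7 = {1, 4, 5}
Tree: B1–B2, B2–B3, B3–B4, B4–B5, B5–B6, B6–B7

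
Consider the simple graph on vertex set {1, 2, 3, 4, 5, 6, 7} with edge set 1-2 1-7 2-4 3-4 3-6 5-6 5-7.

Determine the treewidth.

A width-2 tree decomposition is:
Bags: B1 = {1, 5, 7}  B2 = {1, 5, 6}  B3 = {1, 3, 6}  B4 = {1, 3, 4}  B5 = {1, 2, 4}
Tree: B1–B2, B2–B3, B3–B4, B4–B5
Every bag has size at most 3, so the width is 3 − 1 = 2 and tw(G) ≤ 2. The edges 1–7–5–6–3–4–2–1 form a cycle, so G is not a tree and its treewidth is at least 2. Hence tw(G) = 2 exactly.

2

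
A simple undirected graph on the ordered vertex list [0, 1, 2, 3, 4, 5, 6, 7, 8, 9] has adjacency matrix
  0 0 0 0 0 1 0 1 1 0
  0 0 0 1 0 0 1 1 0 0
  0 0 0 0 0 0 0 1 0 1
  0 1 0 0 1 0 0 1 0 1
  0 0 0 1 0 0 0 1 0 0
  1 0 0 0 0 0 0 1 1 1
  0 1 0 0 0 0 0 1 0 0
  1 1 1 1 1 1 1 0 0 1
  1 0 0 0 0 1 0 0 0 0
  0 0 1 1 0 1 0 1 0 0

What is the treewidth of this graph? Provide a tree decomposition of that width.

Treewidth 2.
One such decomposition:
Bags: B1 = {3, 7, 9}  B2 = {5, 7, 9}  B3 = {0, 5, 7}  B4 = {0, 5, 8}  B5 = {1, 3, 7}  B6 = {3, 4, 7}  B7 = {2, 7, 9}  B8 = {1, 6, 7}
Tree: B1–B2, B2–B3, B3–B4, B1–B5, B5–B6, B2–B7, B5–B8

The largest bag has 3 vertices, giving width 2; this decomposition certifies tw(G) ≤ 2. On the other hand G contains the 3-clique {0, 5, 8}. A clique must lie in a single bag of any decomposition, so no decomposition can have width below 2. The upper and lower bounds meet at 2, so that is the treewidth.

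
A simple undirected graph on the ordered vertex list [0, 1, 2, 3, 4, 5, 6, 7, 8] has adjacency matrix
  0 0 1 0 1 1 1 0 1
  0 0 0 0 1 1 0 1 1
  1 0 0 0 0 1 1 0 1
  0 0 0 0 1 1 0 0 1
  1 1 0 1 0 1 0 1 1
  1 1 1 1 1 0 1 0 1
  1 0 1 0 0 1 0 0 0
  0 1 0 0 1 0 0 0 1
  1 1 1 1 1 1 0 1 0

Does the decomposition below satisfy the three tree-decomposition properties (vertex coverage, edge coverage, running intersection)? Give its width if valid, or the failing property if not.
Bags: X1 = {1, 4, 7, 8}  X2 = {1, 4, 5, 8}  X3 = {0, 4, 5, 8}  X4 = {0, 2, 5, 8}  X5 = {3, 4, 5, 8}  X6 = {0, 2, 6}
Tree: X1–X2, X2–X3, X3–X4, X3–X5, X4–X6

No — edge (5,6) lies in no bag.

A tree decomposition must satisfy three properties: every vertex lies in some bag; for every edge, both endpoints lie together in some bag; and for every vertex, the bags containing it form a connected subtree. Here edge (5,6) lies in no bag, so the decomposition is invalid.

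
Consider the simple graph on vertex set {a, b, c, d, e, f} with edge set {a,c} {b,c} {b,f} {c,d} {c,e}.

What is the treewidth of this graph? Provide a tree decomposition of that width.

Every bag has size at most 2, so the width is 2 − 1 = 1 and tw(G) ≤ 1. Any graph with an edge has treewidth ≥ 1, and G has the edge c–b. Hence tw(G) = 1 exactly.

Treewidth 1.
One such decomposition:
Bags: B1 = {b, c}  B2 = {c, d}  B3 = {a, c}  B4 = {b, f}  B5 = {c, e}
Tree: B1–B2, B2–B3, B1–B4, B2–B5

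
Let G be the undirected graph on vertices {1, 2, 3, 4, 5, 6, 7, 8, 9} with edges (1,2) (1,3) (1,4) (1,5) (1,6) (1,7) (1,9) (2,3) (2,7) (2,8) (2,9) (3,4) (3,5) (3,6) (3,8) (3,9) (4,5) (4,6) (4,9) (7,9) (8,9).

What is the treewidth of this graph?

3

A width-3 tree decomposition is:
Bags: B1 = {1, 3, 4, 9}  B2 = {1, 2, 3, 9}  B3 = {1, 3, 4, 6}  B4 = {2, 3, 8, 9}  B5 = {1, 3, 4, 5}  B6 = {1, 2, 7, 9}
Tree: B1–B2, B1–B3, B2–B4, B3–B5, B2–B6
The largest bag has 4 vertices, giving width 3; this decomposition certifies tw(G) ≤ 3. For the lower bound, the 4 vertices {2, 3, 8, 9} are pairwise adjacent, and any tree decomposition puts a clique entirely inside one bag — forcing width ≥ 3. Combining the bounds, tw(G) = 3.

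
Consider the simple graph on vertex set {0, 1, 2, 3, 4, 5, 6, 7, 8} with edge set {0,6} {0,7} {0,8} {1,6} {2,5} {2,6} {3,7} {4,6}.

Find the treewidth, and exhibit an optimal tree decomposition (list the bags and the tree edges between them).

Each bag holds 2 vertices, so the decomposition has width 1, which upper-bounds the treewidth. Any graph with an edge has treewidth ≥ 1, and G has the edge 0–6. Hence tw(G) = 1 exactly.

Treewidth 1.
One such decomposition:
Bags: B1 = {0, 6}  B2 = {1, 6}  B3 = {4, 6}  B4 = {2, 6}  B5 = {0, 7}  B6 = {0, 8}  B7 = {2, 5}  B8 = {3, 7}
Tree: B1–B2, B1–B3, B1–B4, B1–B5, B5–B6, B4–B7, B5–B8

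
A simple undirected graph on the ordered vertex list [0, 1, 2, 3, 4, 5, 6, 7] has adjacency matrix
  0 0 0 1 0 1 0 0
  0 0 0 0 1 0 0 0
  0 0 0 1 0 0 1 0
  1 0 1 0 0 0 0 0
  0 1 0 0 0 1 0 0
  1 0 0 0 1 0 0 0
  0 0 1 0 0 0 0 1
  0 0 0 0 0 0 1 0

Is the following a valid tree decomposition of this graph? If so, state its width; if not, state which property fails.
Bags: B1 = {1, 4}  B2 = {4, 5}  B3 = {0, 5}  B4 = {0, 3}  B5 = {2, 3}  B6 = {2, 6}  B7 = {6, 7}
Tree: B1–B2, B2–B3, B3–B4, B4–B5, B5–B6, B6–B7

Vertex coverage: the bags together contain {0, 1, 2, 3, 4, 5, 6, 7}, the full vertex set. Edge coverage: each edge of G has both endpoints in at least one bag. Running intersection: for every vertex, the bags containing it form a connected subtree. All three properties hold, so this is a valid tree decomposition of width max|bag| − 1 = 1, and hence tw(G) ≤ 1.

Yes; width 1.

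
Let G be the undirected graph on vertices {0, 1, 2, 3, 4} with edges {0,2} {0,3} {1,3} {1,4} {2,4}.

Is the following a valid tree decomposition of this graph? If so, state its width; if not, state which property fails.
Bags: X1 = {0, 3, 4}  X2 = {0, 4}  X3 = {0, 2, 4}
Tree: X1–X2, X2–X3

A tree decomposition must satisfy three properties: every vertex lies in some bag; for every edge, both endpoints lie together in some bag; and for every vertex, the bags containing it form a connected subtree. Here vertex 1 appears in no bag, so the decomposition is invalid.

No — vertex 1 appears in no bag.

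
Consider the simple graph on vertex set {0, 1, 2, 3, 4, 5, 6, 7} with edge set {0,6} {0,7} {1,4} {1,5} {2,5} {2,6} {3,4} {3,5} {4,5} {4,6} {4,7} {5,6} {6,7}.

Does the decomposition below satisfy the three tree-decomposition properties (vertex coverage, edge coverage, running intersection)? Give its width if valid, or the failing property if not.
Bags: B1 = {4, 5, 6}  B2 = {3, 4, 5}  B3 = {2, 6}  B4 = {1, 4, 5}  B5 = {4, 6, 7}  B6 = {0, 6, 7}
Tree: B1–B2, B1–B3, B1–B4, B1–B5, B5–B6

No — edge (5,2) lies in no bag.

A tree decomposition must satisfy three properties: every vertex lies in some bag; for every edge, both endpoints lie together in some bag; and for every vertex, the bags containing it form a connected subtree. Here edge (5,2) lies in no bag, so the decomposition is invalid.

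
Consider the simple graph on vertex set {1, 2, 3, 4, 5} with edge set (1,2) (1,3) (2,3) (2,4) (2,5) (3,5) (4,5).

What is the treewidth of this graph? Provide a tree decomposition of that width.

Treewidth 2.
Bags: B1 = {2, 3, 5}  B2 = {1, 2, 3}  B3 = {2, 4, 5}
Tree: B1–B2, B1–B3

Every bag has size at most 3, so the width is 3 − 1 = 2 and tw(G) ≤ 2. Conversely, {1, 2, 3} is a clique of size 3, and the vertices of any clique must share a bag in every tree decomposition; so some bag has ≥ 3 vertices and tw(G) ≥ 2. Therefore the treewidth is 2.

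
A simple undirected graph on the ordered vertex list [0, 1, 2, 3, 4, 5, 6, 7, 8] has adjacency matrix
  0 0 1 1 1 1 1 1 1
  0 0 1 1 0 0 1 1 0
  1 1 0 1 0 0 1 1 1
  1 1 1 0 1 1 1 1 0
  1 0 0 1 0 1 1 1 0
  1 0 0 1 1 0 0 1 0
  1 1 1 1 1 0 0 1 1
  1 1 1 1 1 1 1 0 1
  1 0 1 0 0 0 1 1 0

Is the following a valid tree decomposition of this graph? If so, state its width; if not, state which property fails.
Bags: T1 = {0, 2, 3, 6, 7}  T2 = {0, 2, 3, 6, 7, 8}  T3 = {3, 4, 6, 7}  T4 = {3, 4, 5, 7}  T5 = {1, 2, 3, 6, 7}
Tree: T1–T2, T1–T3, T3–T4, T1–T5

A tree decomposition must satisfy three properties: every vertex lies in some bag; for every edge, both endpoints lie together in some bag; and for every vertex, the bags containing it form a connected subtree. Here edge (0,4) lies in no bag, so the decomposition is invalid.

No — edge (0,4) lies in no bag.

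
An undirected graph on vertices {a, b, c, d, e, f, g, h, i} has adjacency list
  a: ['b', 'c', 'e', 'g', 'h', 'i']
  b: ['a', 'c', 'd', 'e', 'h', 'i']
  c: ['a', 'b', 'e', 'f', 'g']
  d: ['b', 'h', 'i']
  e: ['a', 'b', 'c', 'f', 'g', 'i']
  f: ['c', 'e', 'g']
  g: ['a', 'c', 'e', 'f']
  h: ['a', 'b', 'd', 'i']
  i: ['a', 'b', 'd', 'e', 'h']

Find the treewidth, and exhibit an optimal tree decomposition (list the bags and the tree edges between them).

Every bag has size at most 4, so the width is 4 − 1 = 3 and tw(G) ≤ 3. Conversely, {c, e, f, g} is a clique of size 4, and the vertices of any clique must share a bag in every tree decomposition; so some bag has ≥ 4 vertices and tw(G) ≥ 3. Therefore the treewidth is 3.

Treewidth 3.
One optimal decomposition is:
Bags: B1 = {a, b, h, i}  B2 = {a, b, e, i}  B3 = {b, d, h, i}  B4 = {a, b, c, e}  B5 = {a, c, e, g}  B6 = {c, e, f, g}
Tree: B1–B2, B1–B3, B2–B4, B4–B5, B5–B6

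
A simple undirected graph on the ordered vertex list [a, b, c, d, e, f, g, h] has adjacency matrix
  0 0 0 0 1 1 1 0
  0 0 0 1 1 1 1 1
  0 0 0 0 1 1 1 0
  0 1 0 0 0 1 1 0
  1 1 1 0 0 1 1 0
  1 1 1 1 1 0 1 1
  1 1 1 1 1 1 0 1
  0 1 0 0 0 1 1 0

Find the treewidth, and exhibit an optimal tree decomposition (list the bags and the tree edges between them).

Every bag has size at most 4, so the width is 4 − 1 = 3 and tw(G) ≤ 3. Conversely, {c, e, f, g} is a clique of size 4, and the vertices of any clique must share a bag in every tree decomposition; so some bag has ≥ 4 vertices and tw(G) ≥ 3. The upper and lower bounds meet at 3, so that is the treewidth.

Treewidth 3.
One optimal decomposition is:
Bags: B1 = {a, e, f, g}  B2 = {b, e, f, g}  B3 = {c, e, f, g}  B4 = {b, d, f, g}  B5 = {b, f, g, h}
Tree: B1–B2, B2–B3, B2–B4, B2–B5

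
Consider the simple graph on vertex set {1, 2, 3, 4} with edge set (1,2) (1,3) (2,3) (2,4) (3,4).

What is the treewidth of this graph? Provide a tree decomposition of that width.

Treewidth 2.
One such decomposition:
Bags: B1 = {2, 3, 4}  B2 = {1, 2, 3}
Tree: B1–B2

Each bag holds 3 vertices, so the decomposition has width 2, which upper-bounds the treewidth. For the lower bound, the 3 vertices {1, 2, 3} are pairwise adjacent, and any tree decomposition puts a clique entirely inside one bag — forcing width ≥ 2. Combining the bounds, tw(G) = 2.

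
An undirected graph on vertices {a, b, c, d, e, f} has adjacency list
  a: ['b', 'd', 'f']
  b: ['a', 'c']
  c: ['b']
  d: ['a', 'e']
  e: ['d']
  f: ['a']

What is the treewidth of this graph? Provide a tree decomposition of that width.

Treewidth 1.
One optimal decomposition is:
Bags: B1 = {b, c}  B2 = {a, b}  B3 = {a, d}  B4 = {a, f}  B5 = {d, e}
Tree: B1–B2, B2–B3, B2–B4, B3–B5

The largest bag has 2 vertices, giving width 1; this decomposition certifies tw(G) ≤ 1. Any graph with an edge has treewidth ≥ 1, and G has the edge c–b. Combining the bounds, tw(G) = 1.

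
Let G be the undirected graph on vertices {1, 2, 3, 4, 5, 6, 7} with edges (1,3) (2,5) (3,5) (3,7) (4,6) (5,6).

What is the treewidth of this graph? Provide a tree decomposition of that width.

Treewidth 1.
One such decomposition:
Bags: B1 = {5, 6}  B2 = {3, 5}  B3 = {3, 7}  B4 = {2, 5}  B5 = {4, 6}  B6 = {1, 3}
Tree: B1–B2, B2–B3, B1–B4, B1–B5, B3–B6

The largest bag has 2 vertices, giving width 1; this decomposition certifies tw(G) ≤ 1. G has an edge, so its treewidth is at least 1. Combining the bounds, tw(G) = 1.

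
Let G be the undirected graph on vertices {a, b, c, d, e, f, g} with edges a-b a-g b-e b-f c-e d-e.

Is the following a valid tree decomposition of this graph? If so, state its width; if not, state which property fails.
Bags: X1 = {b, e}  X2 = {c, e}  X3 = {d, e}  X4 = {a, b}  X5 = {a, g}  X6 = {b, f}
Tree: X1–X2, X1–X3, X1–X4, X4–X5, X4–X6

Yes; width 1.

Vertex coverage: the bags together contain {a, b, c, d, e, f, g}, the full vertex set. Edge coverage: each edge of G has both endpoints in at least one bag. Running intersection: for every vertex, the bags containing it form a connected subtree. All three properties hold, so this is a valid tree decomposition of width max|bag| − 1 = 1, and hence tw(G) ≤ 1.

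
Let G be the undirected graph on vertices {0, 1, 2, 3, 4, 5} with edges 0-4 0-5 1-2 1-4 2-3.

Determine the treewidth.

1

A width-1 tree decomposition is:
Bags: B1 = {0, 5}  B2 = {0, 4}  B3 = {1, 4}  B4 = {1, 2}  B5 = {2, 3}
Tree: B1–B2, B2–B3, B3–B4, B4–B5
Every bag has size at most 2, so the width is 2 − 1 = 1 and tw(G) ≤ 1. Since G has at least one edge (e.g. 5–0), it is not an edgeless graph, so tw(G) ≥ 1. The upper and lower bounds meet at 1, so that is the treewidth.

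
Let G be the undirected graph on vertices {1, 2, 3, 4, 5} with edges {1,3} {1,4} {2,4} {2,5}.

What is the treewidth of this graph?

1

A width-1 tree decomposition is:
Bags: B1 = {2, 5}  B2 = {2, 4}  B3 = {1, 4}  B4 = {1, 3}
Tree: B1–B2, B2–B3, B3–B4
The largest bag has 2 vertices, giving width 1; this decomposition certifies tw(G) ≤ 1. G has an edge, so its treewidth is at least 1. Combining the bounds, tw(G) = 1.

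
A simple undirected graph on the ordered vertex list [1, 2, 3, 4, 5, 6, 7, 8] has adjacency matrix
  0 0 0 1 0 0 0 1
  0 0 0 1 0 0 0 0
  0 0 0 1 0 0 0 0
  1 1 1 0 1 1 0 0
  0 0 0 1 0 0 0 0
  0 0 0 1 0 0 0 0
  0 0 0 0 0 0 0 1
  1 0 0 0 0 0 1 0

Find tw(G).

1

A width-1 tree decomposition is:
Bags: B1 = {2, 4}  B2 = {1, 4}  B3 = {3, 4}  B4 = {1, 8}  B5 = {4, 6}  B6 = {4, 5}  B7 = {7, 8}
Tree: B1–B2, B2–B3, B2–B4, B3–B5, B1–B6, B4–B7
The largest bag has 2 vertices, giving width 1; this decomposition certifies tw(G) ≤ 1. Any graph with an edge has treewidth ≥ 1, and G has the edge 2–4. The upper and lower bounds meet at 1, so that is the treewidth.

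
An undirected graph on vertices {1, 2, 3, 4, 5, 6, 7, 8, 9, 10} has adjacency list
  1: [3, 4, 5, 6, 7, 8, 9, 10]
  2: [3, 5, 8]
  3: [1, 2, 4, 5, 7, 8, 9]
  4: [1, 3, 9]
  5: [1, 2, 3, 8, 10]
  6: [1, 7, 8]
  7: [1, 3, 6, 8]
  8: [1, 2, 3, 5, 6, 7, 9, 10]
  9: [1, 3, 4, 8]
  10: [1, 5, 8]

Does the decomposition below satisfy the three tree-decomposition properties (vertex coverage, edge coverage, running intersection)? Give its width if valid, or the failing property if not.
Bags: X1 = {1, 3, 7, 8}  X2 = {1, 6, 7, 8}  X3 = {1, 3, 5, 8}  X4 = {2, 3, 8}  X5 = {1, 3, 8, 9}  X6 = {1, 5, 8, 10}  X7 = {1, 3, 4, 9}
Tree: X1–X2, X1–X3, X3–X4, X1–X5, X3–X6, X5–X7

A tree decomposition must satisfy three properties: every vertex lies in some bag; for every edge, both endpoints lie together in some bag; and for every vertex, the bags containing it form a connected subtree. Here edge (5,2) lies in no bag, so the decomposition is invalid.

No — edge (5,2) lies in no bag.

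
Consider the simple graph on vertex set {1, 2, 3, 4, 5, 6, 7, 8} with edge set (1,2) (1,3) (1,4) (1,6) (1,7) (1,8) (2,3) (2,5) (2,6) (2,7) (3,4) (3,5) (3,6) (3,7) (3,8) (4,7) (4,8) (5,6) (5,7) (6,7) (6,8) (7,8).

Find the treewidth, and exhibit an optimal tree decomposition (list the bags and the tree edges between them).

Each bag holds 5 vertices, so the decomposition has width 4, which upper-bounds the treewidth. On the other hand G contains the 5-clique {1, 3, 4, 7, 8}. A clique must lie in a single bag of any decomposition, so no decomposition can have width below 4. Hence tw(G) = 4 exactly.

Treewidth 4.
Bags: B1 = {1, 2, 3, 6, 7}  B2 = {1, 3, 6, 7, 8}  B3 = {1, 3, 4, 7, 8}  B4 = {2, 3, 5, 6, 7}
Tree: B1–B2, B2–B3, B1–B4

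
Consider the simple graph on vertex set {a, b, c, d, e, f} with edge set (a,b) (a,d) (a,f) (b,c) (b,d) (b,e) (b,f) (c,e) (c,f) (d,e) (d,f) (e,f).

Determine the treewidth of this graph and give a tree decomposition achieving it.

Treewidth 3.
One such decomposition:
Bags: B1 = {a, b, d, f}  B2 = {b, d, e, f}  B3 = {b, c, e, f}
Tree: B1–B2, B2–B3

Every bag has size at most 4, so the width is 4 − 1 = 3 and tw(G) ≤ 3. On the other hand G contains the 4-clique {b, d, e, f}. A clique must lie in a single bag of any decomposition, so no decomposition can have width below 3. Hence tw(G) = 3 exactly.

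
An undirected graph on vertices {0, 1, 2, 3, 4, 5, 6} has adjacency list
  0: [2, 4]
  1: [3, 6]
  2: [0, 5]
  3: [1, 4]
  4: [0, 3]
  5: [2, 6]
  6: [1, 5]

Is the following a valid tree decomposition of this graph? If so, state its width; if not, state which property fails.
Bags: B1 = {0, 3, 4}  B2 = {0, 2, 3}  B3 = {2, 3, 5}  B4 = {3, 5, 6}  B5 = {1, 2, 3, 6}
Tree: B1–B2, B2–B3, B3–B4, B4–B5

A tree decomposition must satisfy three properties: every vertex lies in some bag; for every edge, both endpoints lie together in some bag; and for every vertex, the bags containing it form a connected subtree. Here bags containing vertex 2 are not connected in the tree, so the decomposition is invalid.

No — bags containing vertex 2 are not connected in the tree.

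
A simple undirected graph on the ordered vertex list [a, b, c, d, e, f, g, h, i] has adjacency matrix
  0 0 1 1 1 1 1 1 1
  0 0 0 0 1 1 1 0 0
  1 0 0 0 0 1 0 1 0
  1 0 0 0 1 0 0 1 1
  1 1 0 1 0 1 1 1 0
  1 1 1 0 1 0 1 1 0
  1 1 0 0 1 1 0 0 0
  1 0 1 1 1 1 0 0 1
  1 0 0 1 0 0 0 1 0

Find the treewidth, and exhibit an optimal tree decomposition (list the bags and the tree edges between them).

Each bag holds 4 vertices, so the decomposition has width 3, which upper-bounds the treewidth. For the lower bound, the 4 vertices {a, e, f, g} are pairwise adjacent, and any tree decomposition puts a clique entirely inside one bag — forcing width ≥ 3. The upper and lower bounds meet at 3, so that is the treewidth.

Treewidth 3.
Bags: B1 = {a, e, f, h}  B2 = {a, c, f, h}  B3 = {a, d, e, h}  B4 = {a, e, f, g}  B5 = {a, d, h, i}  B6 = {b, e, f, g}
Tree: B1–B2, B1–B3, B1–B4, B3–B5, B4–B6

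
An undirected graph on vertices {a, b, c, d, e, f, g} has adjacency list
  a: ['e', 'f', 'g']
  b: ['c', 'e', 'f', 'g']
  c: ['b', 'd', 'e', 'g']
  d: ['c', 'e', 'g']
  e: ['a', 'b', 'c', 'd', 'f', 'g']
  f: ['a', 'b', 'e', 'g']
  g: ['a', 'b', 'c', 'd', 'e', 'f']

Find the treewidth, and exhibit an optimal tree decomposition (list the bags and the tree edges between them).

Treewidth 3.
One such decomposition:
Bags: B1 = {b, e, f, g}  B2 = {b, c, e, g}  B3 = {c, d, e, g}  B4 = {a, e, f, g}
Tree: B1–B2, B2–B3, B1–B4

The largest bag has 4 vertices, giving width 3; this decomposition certifies tw(G) ≤ 3. For the lower bound, the 4 vertices {c, d, e, g} are pairwise adjacent, and any tree decomposition puts a clique entirely inside one bag — forcing width ≥ 3. Combining the bounds, tw(G) = 3.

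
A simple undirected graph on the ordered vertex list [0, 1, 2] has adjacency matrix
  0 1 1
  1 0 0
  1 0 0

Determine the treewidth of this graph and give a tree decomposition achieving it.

Every bag has size at most 2, so the width is 2 − 1 = 1 and tw(G) ≤ 1. G has an edge, so its treewidth is at least 1. Combining the bounds, tw(G) = 1.

Treewidth 1.
Bags: B1 = {0, 1}  B2 = {0, 2}
Tree: B1–B2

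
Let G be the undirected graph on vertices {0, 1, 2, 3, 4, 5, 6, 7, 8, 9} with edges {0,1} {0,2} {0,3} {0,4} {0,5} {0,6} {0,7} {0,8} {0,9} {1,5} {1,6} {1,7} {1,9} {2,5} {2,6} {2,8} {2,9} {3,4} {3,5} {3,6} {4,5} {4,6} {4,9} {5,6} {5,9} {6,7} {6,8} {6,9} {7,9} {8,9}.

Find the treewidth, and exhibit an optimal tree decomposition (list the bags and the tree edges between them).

Treewidth 4.
One such decomposition:
Bags: B1 = {0, 2, 5, 6, 9}  B2 = {0, 2, 6, 8, 9}  B3 = {0, 4, 5, 6, 9}  B4 = {0, 1, 5, 6, 9}  B5 = {0, 1, 6, 7, 9}  B6 = {0, 3, 4, 5, 6}
Tree: B1–B2, B1–B3, B1–B4, B4–B5, B3–B6

Every bag has size at most 5, so the width is 5 − 1 = 4 and tw(G) ≤ 4. For the lower bound, the 5 vertices {0, 2, 6, 8, 9} are pairwise adjacent, and any tree decomposition puts a clique entirely inside one bag — forcing width ≥ 4. The upper and lower bounds meet at 4, so that is the treewidth.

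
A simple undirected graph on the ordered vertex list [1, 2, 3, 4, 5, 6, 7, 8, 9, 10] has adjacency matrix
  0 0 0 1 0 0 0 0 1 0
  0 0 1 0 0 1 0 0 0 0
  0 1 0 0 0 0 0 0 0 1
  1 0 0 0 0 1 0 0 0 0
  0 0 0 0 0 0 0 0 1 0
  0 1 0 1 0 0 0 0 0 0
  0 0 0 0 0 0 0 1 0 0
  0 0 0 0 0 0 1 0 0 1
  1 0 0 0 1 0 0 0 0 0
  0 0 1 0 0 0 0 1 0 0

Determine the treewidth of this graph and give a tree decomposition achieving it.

Treewidth 1.
One optimal decomposition is:
Bags: B1 = {7, 8}  B2 = {8, 10}  B3 = {3, 10}  B4 = {2, 3}  B5 = {2, 6}  B6 = {4, 6}  B7 = {1, 4}  B8 = {1, 9}  B9 = {5, 9}
Tree: B1–B2, B2–B3, B3–B4, B4–B5, B5–B6, B6–B7, B7–B8, B8–B9

Each bag holds 2 vertices, so the decomposition has width 1, which upper-bounds the treewidth. G has an edge, so its treewidth is at least 1. The upper and lower bounds meet at 1, so that is the treewidth.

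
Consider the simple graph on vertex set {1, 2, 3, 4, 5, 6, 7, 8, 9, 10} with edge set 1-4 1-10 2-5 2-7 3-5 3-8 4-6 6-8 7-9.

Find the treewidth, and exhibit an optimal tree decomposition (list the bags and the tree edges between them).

The largest bag has 2 vertices, giving width 1; this decomposition certifies tw(G) ≤ 1. Since G has at least one edge (e.g. 10–1), it is not an edgeless graph, so tw(G) ≥ 1. The upper and lower bounds meet at 1, so that is the treewidth.

Treewidth 1.
One such decomposition:
Bags: B1 = {1, 10}  B2 = {1, 4}  B3 = {4, 6}  B4 = {6, 8}  B5 = {3, 8}  B6 = {3, 5}  B7 = {2, 5}  B8 = {2, 7}  B9 = {7, 9}
Tree: B1–B2, B2–B3, B3–B4, B4–B5, B5–B6, B6–B7, B7–B8, B8–B9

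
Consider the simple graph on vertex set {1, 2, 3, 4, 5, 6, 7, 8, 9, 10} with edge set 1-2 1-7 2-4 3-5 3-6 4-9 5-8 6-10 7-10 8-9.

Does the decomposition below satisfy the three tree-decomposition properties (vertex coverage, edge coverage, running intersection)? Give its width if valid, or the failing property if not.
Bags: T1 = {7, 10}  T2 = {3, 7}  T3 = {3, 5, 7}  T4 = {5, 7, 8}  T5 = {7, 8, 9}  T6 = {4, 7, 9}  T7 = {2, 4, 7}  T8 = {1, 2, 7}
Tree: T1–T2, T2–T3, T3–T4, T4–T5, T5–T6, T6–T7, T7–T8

No — vertex 6 appears in no bag.

A tree decomposition must satisfy three properties: every vertex lies in some bag; for every edge, both endpoints lie together in some bag; and for every vertex, the bags containing it form a connected subtree. Here vertex 6 appears in no bag, so the decomposition is invalid.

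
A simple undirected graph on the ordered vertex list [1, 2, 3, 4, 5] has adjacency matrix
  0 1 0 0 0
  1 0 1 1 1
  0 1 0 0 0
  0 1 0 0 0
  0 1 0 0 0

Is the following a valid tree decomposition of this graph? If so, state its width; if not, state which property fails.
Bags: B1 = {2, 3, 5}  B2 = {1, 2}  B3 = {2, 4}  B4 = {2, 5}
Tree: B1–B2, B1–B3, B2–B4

No — bags containing vertex 5 are not connected in the tree.

A tree decomposition must satisfy three properties: every vertex lies in some bag; for every edge, both endpoints lie together in some bag; and for every vertex, the bags containing it form a connected subtree. Here bags containing vertex 5 are not connected in the tree, so the decomposition is invalid.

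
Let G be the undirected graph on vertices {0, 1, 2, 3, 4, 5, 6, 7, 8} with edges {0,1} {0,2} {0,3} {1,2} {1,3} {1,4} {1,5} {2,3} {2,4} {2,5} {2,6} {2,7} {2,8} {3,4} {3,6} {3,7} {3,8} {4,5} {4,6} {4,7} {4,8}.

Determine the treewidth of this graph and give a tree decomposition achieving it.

Treewidth 3.
One such decomposition:
Bags: B1 = {1, 2, 3, 4}  B2 = {2, 3, 4, 8}  B3 = {2, 3, 4, 6}  B4 = {2, 3, 4, 7}  B5 = {0, 1, 2, 3}  B6 = {1, 2, 4, 5}
Tree: B1–B2, B2–B3, B2–B4, B1–B5, B1–B6

The largest bag has 4 vertices, giving width 3; this decomposition certifies tw(G) ≤ 3. On the other hand G contains the 4-clique {0, 1, 2, 3}. A clique must lie in a single bag of any decomposition, so no decomposition can have width below 3. Therefore the treewidth is 3.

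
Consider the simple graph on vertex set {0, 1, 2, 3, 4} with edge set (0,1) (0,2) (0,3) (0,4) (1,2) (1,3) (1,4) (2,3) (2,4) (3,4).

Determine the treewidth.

A width-4 tree decomposition is:
Bags: B1 = {0, 1, 2, 3, 4}
Tree: (single bag)
With just one bag of size 5, the width is 5 − 1 = 4, so tw(G) ≤ 4. For the lower bound, the 5 vertices {0, 1, 2, 3, 4} are pairwise adjacent, and any tree decomposition puts a clique entirely inside one bag — forcing width ≥ 4. Hence tw(G) = 4 exactly.

4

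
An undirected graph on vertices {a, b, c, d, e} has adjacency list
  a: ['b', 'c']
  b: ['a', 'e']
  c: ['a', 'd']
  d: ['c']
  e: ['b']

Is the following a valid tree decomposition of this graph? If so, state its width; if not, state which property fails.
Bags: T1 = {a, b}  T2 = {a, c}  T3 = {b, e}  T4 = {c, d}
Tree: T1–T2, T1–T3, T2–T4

Checking the three conditions: (i) the bags cover all of {a, b, c, d, e}; (ii) for each edge, some bag contains both endpoints; (iii) the bags containing any fixed vertex form a subtree. All hold, so the decomposition is valid with width 2 − 1 = 1.

Yes; width 1.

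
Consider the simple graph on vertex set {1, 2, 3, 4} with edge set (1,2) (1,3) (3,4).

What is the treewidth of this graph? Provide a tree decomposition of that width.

Every bag has size at most 2, so the width is 2 − 1 = 1 and tw(G) ≤ 1. Since G has at least one edge (e.g. 3–1), it is not an edgeless graph, so tw(G) ≥ 1. Therefore the treewidth is 1.

Treewidth 1.
One optimal decomposition is:
Bags: B1 = {1, 3}  B2 = {1, 2}  B3 = {3, 4}
Tree: B1–B2, B1–B3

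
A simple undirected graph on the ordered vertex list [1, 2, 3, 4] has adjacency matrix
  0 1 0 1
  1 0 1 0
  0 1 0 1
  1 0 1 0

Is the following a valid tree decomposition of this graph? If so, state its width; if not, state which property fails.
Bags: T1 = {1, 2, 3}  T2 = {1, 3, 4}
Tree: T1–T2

Every vertex of G appears in some bag (union = {1, 2, 3, 4}); every edge is covered by a bag; and for each vertex v the set of bags containing v is connected in the bag tree. The decomposition is therefore valid. The largest bag has 3 vertices, so the width is 2.

Yes; width 2.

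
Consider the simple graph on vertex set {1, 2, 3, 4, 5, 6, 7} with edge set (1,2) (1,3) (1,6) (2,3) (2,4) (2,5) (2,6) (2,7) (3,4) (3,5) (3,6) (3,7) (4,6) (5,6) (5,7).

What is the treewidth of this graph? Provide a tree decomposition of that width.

Treewidth 3.
One optimal decomposition is:
Bags: B1 = {2, 3, 5, 6}  B2 = {2, 3, 5, 7}  B3 = {1, 2, 3, 6}  B4 = {2, 3, 4, 6}
Tree: B1–B2, B1–B3, B1–B4

Each bag holds 4 vertices, so the decomposition has width 3, which upper-bounds the treewidth. On the other hand G contains the 4-clique {1, 2, 3, 6}. A clique must lie in a single bag of any decomposition, so no decomposition can have width below 3. Hence tw(G) = 3 exactly.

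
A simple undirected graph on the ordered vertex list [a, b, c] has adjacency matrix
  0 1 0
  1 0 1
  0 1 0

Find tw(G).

A width-1 tree decomposition is:
Bags: B1 = {b, c}  B2 = {a, b}
Tree: B1–B2
Every bag has size at most 2, so the width is 2 − 1 = 1 and tw(G) ≤ 1. Any graph with an edge has treewidth ≥ 1, and G has the edge b–c. Combining the bounds, tw(G) = 1.

1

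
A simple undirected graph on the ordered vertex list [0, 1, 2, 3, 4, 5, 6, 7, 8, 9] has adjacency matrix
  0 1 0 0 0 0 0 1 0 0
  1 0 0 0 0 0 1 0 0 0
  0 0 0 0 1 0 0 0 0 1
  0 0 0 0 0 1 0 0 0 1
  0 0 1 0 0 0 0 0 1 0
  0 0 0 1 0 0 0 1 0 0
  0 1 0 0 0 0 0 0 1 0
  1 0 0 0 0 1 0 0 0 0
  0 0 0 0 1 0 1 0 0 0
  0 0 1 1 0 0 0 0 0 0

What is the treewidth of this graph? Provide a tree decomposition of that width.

Each bag holds 3 vertices, so the decomposition has width 2, which upper-bounds the treewidth. Since 5–7–0–1–6–8–4–2–9–3–5 is a cycle in G, G is not acyclic. Forests are exactly the graphs of treewidth ≤ 1, so tw(G) ≥ 2. Combining the bounds, tw(G) = 2.

Treewidth 2.
One optimal decomposition is:
Bags: B1 = {0, 5, 7}  B2 = {0, 1, 5}  B3 = {1, 5, 6}  B4 = {5, 6, 8}  B5 = {4, 5, 8}  B6 = {2, 4, 5}  B7 = {2, 5, 9}  B8 = {3, 5, 9}
Tree: B1–B2, B2–B3, B3–B4, B4–B5, B5–B6, B6–B7, B7–B8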